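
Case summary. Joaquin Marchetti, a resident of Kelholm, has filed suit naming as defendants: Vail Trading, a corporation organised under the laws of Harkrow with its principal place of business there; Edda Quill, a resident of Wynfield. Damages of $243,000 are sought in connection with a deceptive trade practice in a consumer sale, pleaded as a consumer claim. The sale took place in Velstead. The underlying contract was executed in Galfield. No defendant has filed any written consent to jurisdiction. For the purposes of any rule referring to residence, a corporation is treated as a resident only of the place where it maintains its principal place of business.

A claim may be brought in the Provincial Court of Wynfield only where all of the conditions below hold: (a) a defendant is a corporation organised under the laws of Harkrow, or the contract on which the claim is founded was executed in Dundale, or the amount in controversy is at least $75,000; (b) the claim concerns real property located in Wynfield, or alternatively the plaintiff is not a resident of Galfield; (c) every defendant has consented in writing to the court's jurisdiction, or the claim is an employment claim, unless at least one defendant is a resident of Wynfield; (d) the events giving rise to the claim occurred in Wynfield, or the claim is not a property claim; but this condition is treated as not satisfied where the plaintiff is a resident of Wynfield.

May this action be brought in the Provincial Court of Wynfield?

Yes

The Provincial Court of Wynfield:
  (a) Vail Trading is organised under the laws of Harkrow, so one alternative holds. Met.
  (b) The plaintiff resides in Kelholm, which is not Galfield, which satisfies one of the alternatives. Condition met.
  (c) No such written consent has been filed; the claim is a consumer claim, not an employment claim — none of the alternatives is met. However, Edda Quill resides in Wynfield, so the 'unless' proviso supplies this condition. Satisfied.
  (d) The claim is a consumer claim, not a property claim, so this disjunct is met. The carve-out does not apply: the plaintiff resides in Kelholm, not Wynfield. Condition met.
  → Every requirement is satisfied — jurisdiction.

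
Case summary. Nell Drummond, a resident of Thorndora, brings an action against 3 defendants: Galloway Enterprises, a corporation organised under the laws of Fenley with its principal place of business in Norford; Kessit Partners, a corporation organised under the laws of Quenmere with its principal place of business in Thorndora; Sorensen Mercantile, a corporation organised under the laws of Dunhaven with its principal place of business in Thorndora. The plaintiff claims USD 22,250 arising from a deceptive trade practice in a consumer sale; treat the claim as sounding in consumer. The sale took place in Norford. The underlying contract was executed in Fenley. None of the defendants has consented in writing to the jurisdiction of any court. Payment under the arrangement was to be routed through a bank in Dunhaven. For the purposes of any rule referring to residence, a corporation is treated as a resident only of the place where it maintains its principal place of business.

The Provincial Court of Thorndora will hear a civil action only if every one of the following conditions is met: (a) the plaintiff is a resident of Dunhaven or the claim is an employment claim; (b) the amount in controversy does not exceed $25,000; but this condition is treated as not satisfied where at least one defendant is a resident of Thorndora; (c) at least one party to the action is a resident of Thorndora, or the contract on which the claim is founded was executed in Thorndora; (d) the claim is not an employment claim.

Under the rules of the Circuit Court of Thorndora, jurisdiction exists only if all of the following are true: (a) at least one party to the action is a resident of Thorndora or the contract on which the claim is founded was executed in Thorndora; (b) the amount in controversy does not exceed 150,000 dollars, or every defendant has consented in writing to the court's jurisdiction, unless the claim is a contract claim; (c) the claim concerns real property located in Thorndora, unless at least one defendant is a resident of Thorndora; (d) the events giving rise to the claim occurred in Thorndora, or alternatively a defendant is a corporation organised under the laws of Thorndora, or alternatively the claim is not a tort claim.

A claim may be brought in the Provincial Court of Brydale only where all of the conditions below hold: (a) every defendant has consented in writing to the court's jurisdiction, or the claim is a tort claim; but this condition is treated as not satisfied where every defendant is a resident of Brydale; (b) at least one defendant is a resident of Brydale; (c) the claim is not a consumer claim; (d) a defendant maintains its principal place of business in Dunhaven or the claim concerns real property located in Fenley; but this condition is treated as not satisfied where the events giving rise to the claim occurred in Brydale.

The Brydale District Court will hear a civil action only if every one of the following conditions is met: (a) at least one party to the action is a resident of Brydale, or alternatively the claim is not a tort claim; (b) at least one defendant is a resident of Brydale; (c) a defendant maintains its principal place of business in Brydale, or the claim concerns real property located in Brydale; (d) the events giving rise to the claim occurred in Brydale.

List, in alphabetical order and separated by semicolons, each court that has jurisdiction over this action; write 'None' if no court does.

the Circuit Court of Thorndora

The Provincial Court of Thorndora:
  (a) The plaintiff resides in Thorndora, not Dunhaven; the claim is a consumer claim, not an employment claim — none of the alternatives is met. Condition not met.
  (b) The amount in controversy is USD 22,250, within the USD 25,000 ceiling. However, Kessit Partners resides in Thorndora, which falls within the stated exception and so defeats the condition. Not met.
  (c) Nell Drummond resides in Thorndora, so this disjunct is met. Satisfied.
  (d) The claim is a consumer claim, not an employment claim. Condition met.
  → The court lacks jurisdiction.
The Circuit Court of Thorndora:
  (a) Nell Drummond resides in Thorndora, so one alternative holds. Met.
  (b) The amount in controversy is USD 22,250, within the $150,000 ceiling, so one alternative holds. Met.
  (c) The claim does not concern real property. But Kessit Partners resides in Thorndora, and the 'unless' clause therefore excuses the requirement. Met.
  (d) The claim is a consumer claim, not a tort claim, which satisfies one of the alternatives. Met.
  → All conditions met; jurisdiction exists.
The Provincial Court of Brydale:
  (a) No such written consent has been filed; the claim is a consumer claim, not a tort claim — every alternative fails. Fails.
  (b) No defendant resides in Brydale (they reside in Norford, Thorndora, Thorndora). Not satisfied.
  (c) The claim is a consumer claim. Not satisfied.
  (d) The corporate defendant(s) have their principal place of business in Norford, Thorndora, not Dunhaven; the claim does not concern real property — none of the alternatives is met. Fails.
  → No jurisdiction.
The Brydale District Court:
  (a) The claim is a consumer claim, not a tort claim, so one alternative holds. Satisfied.
  (b) No defendant resides in Brydale (they reside in Norford, Thorndora, Thorndora). Not satisfied.
  (c) The corporate defendant(s) have their principal place of business in Norford, Thorndora, not Brydale; the claim does not concern real property — no alternative holds. Fails.
  (d) The operative events occurred in Norford, not Brydale. Not satisfied.
  → At least one condition fails; no jurisdiction.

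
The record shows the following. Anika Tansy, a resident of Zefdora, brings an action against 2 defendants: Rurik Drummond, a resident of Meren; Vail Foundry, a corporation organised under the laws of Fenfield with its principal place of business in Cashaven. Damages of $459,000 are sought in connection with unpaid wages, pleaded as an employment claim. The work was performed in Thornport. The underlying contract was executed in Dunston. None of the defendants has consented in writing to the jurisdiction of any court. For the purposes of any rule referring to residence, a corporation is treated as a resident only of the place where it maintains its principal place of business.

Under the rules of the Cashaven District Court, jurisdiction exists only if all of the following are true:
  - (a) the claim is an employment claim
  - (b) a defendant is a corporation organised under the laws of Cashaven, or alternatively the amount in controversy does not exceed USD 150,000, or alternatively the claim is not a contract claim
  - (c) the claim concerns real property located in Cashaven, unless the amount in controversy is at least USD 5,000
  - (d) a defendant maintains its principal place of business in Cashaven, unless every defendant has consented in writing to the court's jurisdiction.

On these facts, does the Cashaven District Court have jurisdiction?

Yes

The Cashaven District Court:
  (a) The claim is an employment claim. Condition met.
  (b) The claim is an employment claim, not a contract claim, so this disjunct is met. Condition met.
  (c) The claim does not concern real property. But the amount in controversy is $459,000, which meets the 5,000 dollars floor, and the 'unless' clause therefore excuses the requirement. Met.
  (d) Vail Foundry has its principal place of business in Cashaven. Met.
  → Every requirement is satisfied — jurisdiction.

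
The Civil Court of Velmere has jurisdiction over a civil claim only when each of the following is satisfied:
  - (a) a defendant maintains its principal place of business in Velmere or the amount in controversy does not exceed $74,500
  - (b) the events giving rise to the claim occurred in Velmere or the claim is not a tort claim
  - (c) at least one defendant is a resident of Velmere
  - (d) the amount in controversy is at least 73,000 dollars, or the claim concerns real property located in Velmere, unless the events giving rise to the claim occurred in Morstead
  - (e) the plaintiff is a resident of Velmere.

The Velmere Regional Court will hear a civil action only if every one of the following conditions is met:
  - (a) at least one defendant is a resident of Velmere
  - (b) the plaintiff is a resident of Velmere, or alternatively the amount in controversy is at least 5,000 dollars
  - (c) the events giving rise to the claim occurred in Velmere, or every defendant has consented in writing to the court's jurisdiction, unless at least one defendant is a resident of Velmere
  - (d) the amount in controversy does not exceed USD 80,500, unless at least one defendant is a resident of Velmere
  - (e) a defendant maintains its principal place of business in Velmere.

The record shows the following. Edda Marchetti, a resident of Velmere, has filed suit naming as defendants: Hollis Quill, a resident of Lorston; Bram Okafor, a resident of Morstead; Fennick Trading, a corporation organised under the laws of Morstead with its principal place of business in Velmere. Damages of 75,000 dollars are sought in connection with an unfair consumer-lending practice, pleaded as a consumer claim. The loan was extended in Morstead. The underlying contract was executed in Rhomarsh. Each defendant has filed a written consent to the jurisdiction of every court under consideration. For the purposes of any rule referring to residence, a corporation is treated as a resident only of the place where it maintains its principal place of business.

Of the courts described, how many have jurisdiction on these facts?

2

The Civil Court of Velmere:
  (a) Fennick Trading has its principal place of business in Velmere, so one alternative holds. Met.
  (b) The claim is a consumer claim, not a tort claim, which satisfies one of the alternatives. Satisfied.
  (c) Fennick Trading resides in Velmere. Condition met.
  (d) The amount in controversy is 75,000 dollars, which meets the USD 73,000 floor — that alternative is enough. Satisfied.
  (e) The plaintiff resides in Velmere. Met.
  → Jurisdiction lies.
The Velmere Regional Court:
  (a) Fennick Trading resides in Velmere. Satisfied.
  (b) The plaintiff resides in Velmere — that alternative is enough. Satisfied.
  (c) Every defendant has filed written consent, so one alternative holds. Condition met.
  (d) The amount in controversy is 75,000 dollars, within the 80,500 dollars ceiling. Satisfied.
  (e) Fennick Trading has its principal place of business in Velmere. Met.
  → The court has jurisdiction.
Courts with jurisdiction: the Civil Court of Velmere, the Velmere Regional Court — 2 in total.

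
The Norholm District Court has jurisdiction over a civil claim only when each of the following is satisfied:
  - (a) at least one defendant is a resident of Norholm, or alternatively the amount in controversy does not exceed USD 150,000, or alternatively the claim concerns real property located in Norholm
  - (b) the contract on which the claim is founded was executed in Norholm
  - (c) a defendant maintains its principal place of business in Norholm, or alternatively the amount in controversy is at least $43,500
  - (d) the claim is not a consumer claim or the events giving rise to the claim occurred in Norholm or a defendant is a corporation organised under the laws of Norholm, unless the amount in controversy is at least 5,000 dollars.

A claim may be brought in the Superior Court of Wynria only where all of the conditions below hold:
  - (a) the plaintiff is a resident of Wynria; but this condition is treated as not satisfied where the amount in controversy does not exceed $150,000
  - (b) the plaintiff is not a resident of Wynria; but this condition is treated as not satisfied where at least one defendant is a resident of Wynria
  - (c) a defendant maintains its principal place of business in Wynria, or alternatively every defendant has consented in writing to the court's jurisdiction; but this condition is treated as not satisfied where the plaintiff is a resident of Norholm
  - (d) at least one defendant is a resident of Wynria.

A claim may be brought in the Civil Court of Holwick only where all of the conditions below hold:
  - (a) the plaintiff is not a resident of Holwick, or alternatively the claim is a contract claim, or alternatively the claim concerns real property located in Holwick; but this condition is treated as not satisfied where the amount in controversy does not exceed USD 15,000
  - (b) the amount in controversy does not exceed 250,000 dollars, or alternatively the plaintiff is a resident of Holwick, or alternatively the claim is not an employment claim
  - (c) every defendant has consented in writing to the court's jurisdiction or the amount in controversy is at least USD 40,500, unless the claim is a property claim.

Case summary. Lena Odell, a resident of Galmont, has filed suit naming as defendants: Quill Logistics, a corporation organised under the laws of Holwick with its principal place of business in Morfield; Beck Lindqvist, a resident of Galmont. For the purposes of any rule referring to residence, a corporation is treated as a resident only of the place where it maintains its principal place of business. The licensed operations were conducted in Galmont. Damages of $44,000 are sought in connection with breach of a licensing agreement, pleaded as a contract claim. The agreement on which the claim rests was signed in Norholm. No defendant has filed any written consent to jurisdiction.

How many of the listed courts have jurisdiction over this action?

The Norholm District Court:
  (a) The amount in controversy is 44,000 dollars, within the 150,000 dollars ceiling, so one alternative holds. Met.
  (b) The contract was executed in Norholm. Satisfied.
  (c) The amount in controversy is 44,000 dollars, which meets the 43,500 dollars floor, so this disjunct is met. Satisfied.
  (d) The claim is a contract claim, not a consumer claim, which satisfies one of the alternatives. Satisfied.
  → The court has jurisdiction.
The Superior Court of Wynria:
  (a) The plaintiff resides in Galmont, not Wynria. Not met.
  (b) The plaintiff resides in Galmont, which is not Wynria. The carve-out does not apply: no defendant resides in Wynria (they reside in Morfield, Galmont). Satisfied.
  (c) The corporate defendant(s) have their principal place of business in Morfield, not Wynria; no such written consent has been filed — every alternative fails. Not satisfied.
  (d) No defendant resides in Wynria (they reside in Morfield, Galmont). Not satisfied.
  → Not every requirement is met — no jurisdiction.
The Civil Court of Holwick:
  (a) The plaintiff resides in Galmont, which is not Holwick, so this disjunct is met. And the carve-out is inapplicable — the amount in controversy is USD 44,000, above the 15,000 dollars ceiling. Met.
  (b) The amount in controversy is 44,000 dollars, within the USD 250,000 ceiling, so this disjunct is met. Met.
  (c) The amount in controversy is USD 44,000, which meets the 40,500 dollars floor, which satisfies one of the alternatives. Condition met.
  → Jurisdiction lies.
Courts with jurisdiction: the Norholm District Court, the Civil Court of Holwick — 2 in total.

2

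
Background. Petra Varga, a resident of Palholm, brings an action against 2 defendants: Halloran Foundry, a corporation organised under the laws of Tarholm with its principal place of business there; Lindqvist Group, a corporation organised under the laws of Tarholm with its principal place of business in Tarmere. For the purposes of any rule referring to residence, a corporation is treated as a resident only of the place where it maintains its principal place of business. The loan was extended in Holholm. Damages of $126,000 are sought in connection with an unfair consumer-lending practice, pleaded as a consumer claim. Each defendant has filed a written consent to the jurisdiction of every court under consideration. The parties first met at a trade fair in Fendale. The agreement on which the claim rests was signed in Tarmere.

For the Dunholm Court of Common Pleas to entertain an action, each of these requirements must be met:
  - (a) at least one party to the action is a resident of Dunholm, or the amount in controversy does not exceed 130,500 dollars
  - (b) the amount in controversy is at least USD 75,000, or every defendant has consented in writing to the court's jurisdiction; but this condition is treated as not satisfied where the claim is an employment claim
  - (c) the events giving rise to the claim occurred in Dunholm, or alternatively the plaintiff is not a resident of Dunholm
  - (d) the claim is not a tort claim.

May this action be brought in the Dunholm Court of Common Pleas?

The Dunholm Court of Common Pleas:
  (a) The amount in controversy is $126,000, within the $130,500 ceiling — that alternative is enough. Condition met.
  (b) The amount in controversy is USD 126,000, which meets the $75,000 floor — that alternative is enough. And the carve-out is inapplicable — the claim is a consumer claim, not an employment claim. Met.
  (c) The plaintiff resides in Palholm, which is not Dunholm, so one alternative holds. Satisfied.
  (d) The claim is a consumer claim, not a tort claim. Met.
  → Jurisdiction lies.

Yes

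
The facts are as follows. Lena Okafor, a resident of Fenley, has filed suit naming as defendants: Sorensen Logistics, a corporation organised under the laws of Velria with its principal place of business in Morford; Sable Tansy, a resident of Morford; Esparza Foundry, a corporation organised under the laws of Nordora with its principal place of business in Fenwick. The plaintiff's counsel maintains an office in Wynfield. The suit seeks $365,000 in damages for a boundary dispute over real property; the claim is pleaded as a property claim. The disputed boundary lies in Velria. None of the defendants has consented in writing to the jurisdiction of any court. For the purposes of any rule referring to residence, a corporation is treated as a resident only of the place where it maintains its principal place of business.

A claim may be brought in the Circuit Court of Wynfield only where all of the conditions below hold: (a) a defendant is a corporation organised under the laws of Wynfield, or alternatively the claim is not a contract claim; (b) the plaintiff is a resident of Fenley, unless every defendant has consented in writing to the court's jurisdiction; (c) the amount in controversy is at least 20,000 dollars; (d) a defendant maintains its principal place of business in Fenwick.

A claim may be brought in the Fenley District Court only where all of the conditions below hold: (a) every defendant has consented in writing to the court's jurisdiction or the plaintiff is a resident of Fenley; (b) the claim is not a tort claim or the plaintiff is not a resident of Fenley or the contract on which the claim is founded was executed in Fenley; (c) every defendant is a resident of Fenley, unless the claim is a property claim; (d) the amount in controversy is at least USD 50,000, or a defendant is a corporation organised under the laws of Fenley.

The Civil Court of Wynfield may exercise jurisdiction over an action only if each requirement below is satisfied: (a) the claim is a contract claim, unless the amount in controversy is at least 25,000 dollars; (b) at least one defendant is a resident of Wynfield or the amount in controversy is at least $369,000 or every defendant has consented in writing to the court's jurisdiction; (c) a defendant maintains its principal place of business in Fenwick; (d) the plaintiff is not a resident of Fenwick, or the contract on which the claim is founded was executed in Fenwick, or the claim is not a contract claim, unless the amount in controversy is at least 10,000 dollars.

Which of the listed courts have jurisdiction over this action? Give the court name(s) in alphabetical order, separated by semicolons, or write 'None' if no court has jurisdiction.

The Circuit Court of Wynfield:
  (a) The claim is a property claim, not a contract claim, which satisfies one of the alternatives. Met.
  (b) The plaintiff resides in Fenley. Satisfied.
  (c) The amount in controversy is 365,000 dollars, which meets the $20,000 floor. Met.
  (d) Esparza Foundry has its principal place of business in Fenwick. Satisfied.
  → Jurisdiction lies.
The Fenley District Court:
  (a) The plaintiff resides in Fenley, so one alternative holds. Satisfied.
  (b) The claim is a property claim, not a tort claim, so one alternative holds. Satisfied.
  (c) The defendants reside as follows — Sorensen Logistics in Morford, Sable Tansy in Morford, Esparza Foundry in Fenwick — not all in Fenley. However, the claim is a property claim, so the 'unless' proviso supplies this condition. Satisfied.
  (d) The amount in controversy is 365,000 dollars, which meets the 50,000 dollars floor, so this disjunct is met. Condition met.
  → Every requirement is satisfied — jurisdiction.
The Civil Court of Wynfield:
  (a) The claim is a property claim, not a contract claim. However, the amount in controversy is USD 365,000, which meets the 25,000 dollars floor, so the 'unless' proviso supplies this condition. Condition met.
  (b) No defendant resides in Wynfield (they reside in Morford, Morford, Fenwick); the amount in controversy is 365,000 dollars, below the USD 369,000 floor; no such written consent has been filed — every alternative fails. Not met.
  (c) Esparza Foundry has its principal place of business in Fenwick. Condition met.
  (d) The plaintiff resides in Fenley, which is not Fenwick, so one alternative holds. Met.
  → The court lacks jurisdiction.

the Circuit Court of Wynfield; the Fenley District Court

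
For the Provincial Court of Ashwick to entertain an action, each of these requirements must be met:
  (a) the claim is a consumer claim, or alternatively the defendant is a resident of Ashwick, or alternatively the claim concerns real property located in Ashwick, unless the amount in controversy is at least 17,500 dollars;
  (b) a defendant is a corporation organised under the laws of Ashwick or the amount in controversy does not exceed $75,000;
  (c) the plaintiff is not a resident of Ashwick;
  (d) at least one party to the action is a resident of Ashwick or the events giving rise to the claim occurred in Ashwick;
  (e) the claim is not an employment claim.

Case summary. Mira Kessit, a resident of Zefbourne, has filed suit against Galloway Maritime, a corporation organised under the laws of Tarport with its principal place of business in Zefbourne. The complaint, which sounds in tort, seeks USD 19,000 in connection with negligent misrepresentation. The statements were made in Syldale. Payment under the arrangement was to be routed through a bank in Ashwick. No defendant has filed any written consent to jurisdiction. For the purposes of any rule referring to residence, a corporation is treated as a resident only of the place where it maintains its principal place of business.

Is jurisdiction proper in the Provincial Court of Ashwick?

The Provincial Court of Ashwick:
  (a) The claim is a tort claim, not a consumer claim; the defendant resides in Zefbourne, not Ashwick; the claim does not concern real property — no alternative holds. But the amount in controversy is $19,000, which meets the 17,500 dollars floor, and the 'unless' clause therefore excuses the requirement. Met.
  (b) The amount in controversy is $19,000, within the $75,000 ceiling, so one alternative holds. Condition met.
  (c) The plaintiff resides in Zefbourne, which is not Ashwick. Condition met.
  (d) No party resides in Ashwick; the operative events occurred in Syldale, not Ashwick — no alternative holds. Not satisfied.
  (e) The claim is a tort claim, not an employment claim. Met.
  → At least one condition fails; no jurisdiction.

No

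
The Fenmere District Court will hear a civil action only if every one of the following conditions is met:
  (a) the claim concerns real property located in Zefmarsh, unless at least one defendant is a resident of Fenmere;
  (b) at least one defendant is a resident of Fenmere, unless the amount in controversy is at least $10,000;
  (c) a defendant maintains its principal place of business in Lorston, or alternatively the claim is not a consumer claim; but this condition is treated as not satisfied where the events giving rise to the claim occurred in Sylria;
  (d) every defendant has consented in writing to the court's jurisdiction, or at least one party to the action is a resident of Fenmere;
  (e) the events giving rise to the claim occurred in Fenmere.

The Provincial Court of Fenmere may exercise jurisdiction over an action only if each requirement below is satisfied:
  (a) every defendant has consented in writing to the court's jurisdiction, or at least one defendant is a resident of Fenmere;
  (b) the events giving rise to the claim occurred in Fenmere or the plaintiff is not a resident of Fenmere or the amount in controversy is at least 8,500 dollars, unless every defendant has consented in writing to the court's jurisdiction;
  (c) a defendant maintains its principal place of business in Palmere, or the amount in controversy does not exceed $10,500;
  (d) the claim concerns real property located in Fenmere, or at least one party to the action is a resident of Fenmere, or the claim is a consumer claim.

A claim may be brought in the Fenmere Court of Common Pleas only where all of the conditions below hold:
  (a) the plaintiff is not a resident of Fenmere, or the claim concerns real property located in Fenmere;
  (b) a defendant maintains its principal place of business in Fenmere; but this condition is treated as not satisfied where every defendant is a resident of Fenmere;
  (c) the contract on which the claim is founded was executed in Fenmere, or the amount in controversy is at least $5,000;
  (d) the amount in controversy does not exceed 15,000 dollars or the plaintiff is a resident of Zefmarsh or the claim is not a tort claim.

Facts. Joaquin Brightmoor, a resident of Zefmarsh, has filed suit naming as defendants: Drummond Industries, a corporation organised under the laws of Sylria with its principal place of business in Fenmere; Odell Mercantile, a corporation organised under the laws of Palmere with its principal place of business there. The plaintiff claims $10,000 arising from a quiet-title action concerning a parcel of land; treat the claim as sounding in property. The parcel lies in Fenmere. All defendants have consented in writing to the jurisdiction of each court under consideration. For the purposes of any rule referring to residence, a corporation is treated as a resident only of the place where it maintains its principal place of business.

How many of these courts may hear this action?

The Fenmere District Court:
  (a) The property lies in Fenmere, not Zefmarsh. The proviso rescues it, though: Drummond Industries resides in Fenmere. Satisfied.
  (b) Drummond Industries resides in Fenmere. Met.
  (c) The claim is a property claim, not a consumer claim, so this disjunct is met. The exception is not triggered, since the operative events occurred in Fenmere, not Sylria. Met.
  (d) Every defendant has filed written consent, so this disjunct is met. Satisfied.
  (e) The operative events occurred in Fenmere. Satisfied.
  → Jurisdiction lies.
The Provincial Court of Fenmere:
  (a) Every defendant has filed written consent, so this disjunct is met. Satisfied.
  (b) The operative events occurred in Fenmere, so one alternative holds. Condition met.
  (c) Odell Mercantile has its principal place of business in Palmere, which satisfies one of the alternatives. Satisfied.
  (d) The property lies in Fenmere, which satisfies one of the alternatives. Satisfied.
  → The court has jurisdiction.
The Fenmere Court of Common Pleas:
  (a) The plaintiff resides in Zefmarsh, which is not Fenmere, which satisfies one of the alternatives. Condition met.
  (b) Drummond Industries has its principal place of business in Fenmere. And the carve-out is inapplicable — the defendants reside as follows — Drummond Industries in Fenmere, Odell Mercantile in Palmere — not all in Fenmere. Met.
  (c) The amount in controversy is 10,000 dollars, which meets the 5,000 dollars floor, which satisfies one of the alternatives. Met.
  (d) The amount in controversy is 10,000 dollars, within the $15,000 ceiling, which satisfies one of the alternatives. Condition met.
  → Jurisdiction lies.
Courts with jurisdiction: the Fenmere District Court, the Provincial Court of Fenmere, the Fenmere Court of Common Pleas — 3 in total.

3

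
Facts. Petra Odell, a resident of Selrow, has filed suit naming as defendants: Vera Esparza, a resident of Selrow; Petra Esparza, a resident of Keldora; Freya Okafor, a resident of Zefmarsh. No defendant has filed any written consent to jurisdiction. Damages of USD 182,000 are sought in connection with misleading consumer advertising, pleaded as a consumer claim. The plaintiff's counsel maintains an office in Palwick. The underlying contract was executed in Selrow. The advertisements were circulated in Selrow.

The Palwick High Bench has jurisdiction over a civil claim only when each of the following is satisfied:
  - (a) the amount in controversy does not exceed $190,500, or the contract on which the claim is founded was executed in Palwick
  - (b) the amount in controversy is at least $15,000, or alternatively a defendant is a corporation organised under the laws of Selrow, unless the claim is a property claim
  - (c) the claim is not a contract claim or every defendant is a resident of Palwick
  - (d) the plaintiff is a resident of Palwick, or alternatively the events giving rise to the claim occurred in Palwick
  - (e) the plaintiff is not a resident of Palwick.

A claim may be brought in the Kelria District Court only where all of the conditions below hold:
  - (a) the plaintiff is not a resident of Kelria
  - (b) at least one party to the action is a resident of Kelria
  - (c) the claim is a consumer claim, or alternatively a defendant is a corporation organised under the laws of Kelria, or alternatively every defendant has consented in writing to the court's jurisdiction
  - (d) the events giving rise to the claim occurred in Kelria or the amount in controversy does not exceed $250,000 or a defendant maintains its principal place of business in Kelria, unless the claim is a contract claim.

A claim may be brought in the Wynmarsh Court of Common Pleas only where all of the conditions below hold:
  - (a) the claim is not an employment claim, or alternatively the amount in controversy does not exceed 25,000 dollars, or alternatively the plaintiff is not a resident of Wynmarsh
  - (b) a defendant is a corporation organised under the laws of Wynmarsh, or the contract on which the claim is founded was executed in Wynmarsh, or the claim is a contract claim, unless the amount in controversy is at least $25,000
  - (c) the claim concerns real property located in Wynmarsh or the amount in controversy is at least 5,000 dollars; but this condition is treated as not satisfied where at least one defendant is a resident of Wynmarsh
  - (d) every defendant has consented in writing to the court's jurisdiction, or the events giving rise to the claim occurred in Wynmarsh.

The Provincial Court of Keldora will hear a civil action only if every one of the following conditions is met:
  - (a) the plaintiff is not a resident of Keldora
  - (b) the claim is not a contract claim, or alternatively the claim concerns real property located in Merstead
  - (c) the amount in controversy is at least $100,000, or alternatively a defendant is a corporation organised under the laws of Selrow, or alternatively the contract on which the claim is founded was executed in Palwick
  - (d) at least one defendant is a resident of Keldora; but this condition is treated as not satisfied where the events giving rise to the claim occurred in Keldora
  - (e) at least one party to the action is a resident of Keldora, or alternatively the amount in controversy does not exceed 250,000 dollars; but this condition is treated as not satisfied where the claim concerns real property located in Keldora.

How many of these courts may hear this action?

The Palwick High Bench:
  (a) The amount in controversy is 182,000 dollars, within the $190,500 ceiling, so one alternative holds. Satisfied.
  (b) The amount in controversy is 182,000 dollars, which meets the USD 15,000 floor, so this disjunct is met. Met.
  (c) The claim is a consumer claim, not a contract claim, so one alternative holds. Met.
  (d) The plaintiff resides in Selrow, not Palwick; the operative events occurred in Selrow, not Palwick — every alternative fails. Fails.
  (e) The plaintiff resides in Selrow, which is not Palwick. Met.
  → Not every requirement is met — no jurisdiction.
The Kelria District Court:
  (a) The plaintiff resides in Selrow, which is not Kelria. Satisfied.
  (b) No party resides in Kelria. Not met.
  (c) The claim is a consumer claim, so this disjunct is met. Satisfied.
  (d) The amount in controversy is 182,000 dollars, within the 250,000 dollars ceiling, so one alternative holds. Met.
  → The court lacks jurisdiction.
The Wynmarsh Court of Common Pleas:
  (a) The claim is a consumer claim, not an employment claim, so this disjunct is met. Met.
  (b) No defendant is a corporation; the contract was executed in Selrow, not Wynmarsh; the claim is a consumer claim, not a contract claim — every alternative fails. The proviso rescues it, though: the amount in controversy is 182,000 dollars, which meets the 25,000 dollars floor. Satisfied.
  (c) The amount in controversy is USD 182,000, which meets the $5,000 floor, so one alternative holds. The exception is not triggered, since no defendant resides in Wynmarsh (they reside in Selrow, Keldora, Zefmarsh). Met.
  (d) No such written consent has been filed; the operative events occurred in Selrow, not Wynmarsh — no alternative holds. Fails.
  → At least one condition fails; no jurisdiction.
The Provincial Court of Keldora:
  (a) The plaintiff resides in Selrow, which is not Keldora. Satisfied.
  (b) The claim is a consumer claim, not a contract claim, so one alternative holds. Satisfied.
  (c) The amount in controversy is USD 182,000, which meets the 100,000 dollars floor, so one alternative holds. Satisfied.
  (d) Petra Esparza resides in Keldora. And the carve-out is inapplicable — the operative events occurred in Selrow, not Keldora. Satisfied.
  (e) Petra Esparza resides in Keldora, which satisfies one of the alternatives. The carve-out does not apply: the claim does not concern real property. Condition met.
  → All conditions met; jurisdiction exists.
Courts with jurisdiction: the Provincial Court of Keldora — 1 in total.

1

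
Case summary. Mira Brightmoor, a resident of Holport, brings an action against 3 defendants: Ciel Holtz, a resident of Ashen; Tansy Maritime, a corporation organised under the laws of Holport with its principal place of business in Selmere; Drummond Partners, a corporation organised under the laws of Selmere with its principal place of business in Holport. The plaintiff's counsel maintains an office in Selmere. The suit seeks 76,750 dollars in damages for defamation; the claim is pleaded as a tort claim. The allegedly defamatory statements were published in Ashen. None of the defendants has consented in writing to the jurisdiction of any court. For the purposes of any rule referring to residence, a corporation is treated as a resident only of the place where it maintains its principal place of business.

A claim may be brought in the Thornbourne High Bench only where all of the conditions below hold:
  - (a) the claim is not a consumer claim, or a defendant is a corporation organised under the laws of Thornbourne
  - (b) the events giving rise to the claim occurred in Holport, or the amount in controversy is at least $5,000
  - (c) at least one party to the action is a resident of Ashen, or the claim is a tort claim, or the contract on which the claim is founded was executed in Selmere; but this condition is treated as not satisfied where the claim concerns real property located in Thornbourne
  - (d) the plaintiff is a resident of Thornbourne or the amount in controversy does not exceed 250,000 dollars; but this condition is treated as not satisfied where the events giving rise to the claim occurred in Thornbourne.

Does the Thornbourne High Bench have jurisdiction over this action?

The Thornbourne High Bench:
  (a) The claim is a tort claim, not a consumer claim, so this disjunct is met. Satisfied.
  (b) The amount in controversy is USD 76,750, which meets the $5,000 floor, so one alternative holds. Met.
  (c) Ciel Holtz resides in Ashen, so one alternative holds. And the carve-out is inapplicable — the claim does not concern real property. Condition met.
  (d) The amount in controversy is $76,750, within the $250,000 ceiling, so one alternative holds. The carve-out does not apply: the operative events occurred in Ashen, not Thornbourne. Satisfied.
  → Every requirement is satisfied — jurisdiction.

Yes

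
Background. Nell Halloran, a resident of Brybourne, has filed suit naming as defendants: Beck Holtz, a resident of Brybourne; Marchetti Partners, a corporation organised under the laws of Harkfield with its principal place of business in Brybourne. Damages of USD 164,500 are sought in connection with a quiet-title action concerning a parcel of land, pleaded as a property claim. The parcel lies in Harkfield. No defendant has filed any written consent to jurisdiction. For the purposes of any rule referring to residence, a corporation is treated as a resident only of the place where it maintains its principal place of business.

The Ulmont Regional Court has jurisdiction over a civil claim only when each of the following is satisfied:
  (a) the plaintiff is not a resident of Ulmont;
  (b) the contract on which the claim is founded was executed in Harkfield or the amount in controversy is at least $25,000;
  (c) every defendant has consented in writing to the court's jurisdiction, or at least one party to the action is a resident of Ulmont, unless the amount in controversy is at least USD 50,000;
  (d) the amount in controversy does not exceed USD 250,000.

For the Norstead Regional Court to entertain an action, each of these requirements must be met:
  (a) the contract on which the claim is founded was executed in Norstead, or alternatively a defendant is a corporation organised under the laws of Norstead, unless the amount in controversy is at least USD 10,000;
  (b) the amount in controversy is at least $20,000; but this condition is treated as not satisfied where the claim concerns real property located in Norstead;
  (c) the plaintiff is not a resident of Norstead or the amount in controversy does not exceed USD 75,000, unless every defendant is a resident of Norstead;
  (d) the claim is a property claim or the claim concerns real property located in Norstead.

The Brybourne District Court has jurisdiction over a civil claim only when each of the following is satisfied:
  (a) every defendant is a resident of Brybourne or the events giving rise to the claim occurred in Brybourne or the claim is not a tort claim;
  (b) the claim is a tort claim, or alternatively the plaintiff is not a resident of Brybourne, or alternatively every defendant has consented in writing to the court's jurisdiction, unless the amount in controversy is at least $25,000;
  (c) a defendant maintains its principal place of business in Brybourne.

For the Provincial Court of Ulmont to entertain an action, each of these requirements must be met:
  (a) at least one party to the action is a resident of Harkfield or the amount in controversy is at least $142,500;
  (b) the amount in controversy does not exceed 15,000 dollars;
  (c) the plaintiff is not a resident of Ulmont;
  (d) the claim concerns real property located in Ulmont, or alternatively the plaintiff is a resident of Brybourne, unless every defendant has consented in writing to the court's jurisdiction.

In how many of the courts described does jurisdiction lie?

The Ulmont Regional Court:
  (a) The plaintiff resides in Brybourne, which is not Ulmont. Met.
  (b) The amount in controversy is USD 164,500, which meets the $25,000 floor — that alternative is enough. Met.
  (c) No such written consent has been filed; no party resides in Ulmont — every alternative fails. The proviso rescues it, though: the amount in controversy is $164,500, which meets the USD 50,000 floor. Satisfied.
  (d) The amount in controversy is 164,500 dollars, within the USD 250,000 ceiling. Condition met.
  → All conditions met; jurisdiction exists.
The Norstead Regional Court:
  (a) No contract (and hence no place of execution) is alleged; the corporate defendant(s) are organised in Harkfield, not Norstead — none of the alternatives is met. However, the amount in controversy is $164,500, which meets the 10,000 dollars floor, so the 'unless' proviso supplies this condition. Condition met.
  (b) The amount in controversy is 164,500 dollars, which meets the $20,000 floor. And the carve-out is inapplicable — the property lies in Harkfield, not Norstead. Satisfied.
  (c) The plaintiff resides in Brybourne, which is not Norstead, so this disjunct is met. Condition met.
  (d) The claim is a property claim, so one alternative holds. Condition met.
  → All conditions met; jurisdiction exists.
The Brybourne District Court:
  (a) The defendants reside as follows — Beck Holtz in Brybourne, Marchetti Partners in Brybourne — all in Brybourne, so one alternative holds. Condition met.
  (b) The claim is a property claim, not a tort claim; the plaintiff resides in Brybourne; no such written consent has been filed — no alternative holds. However, the amount in controversy is $164,500, which meets the 25,000 dollars floor, so the 'unless' proviso supplies this condition. Condition met.
  (c) Marchetti Partners has its principal place of business in Brybourne. Met.
  → Every requirement is satisfied — jurisdiction.
The Provincial Court of Ulmont:
  (a) The amount in controversy is USD 164,500, which meets the 142,500 dollars floor, so one alternative holds. Satisfied.
  (b) The amount in controversy is USD 164,500, above the USD 15,000 ceiling. Not met.
  (c) The plaintiff resides in Brybourne, which is not Ulmont. Condition met.
  (d) The plaintiff resides in Brybourne, which satisfies one of the alternatives. Met.
  → The court lacks jurisdiction.
Courts with jurisdiction: the Ulmont Regional Court, the Norstead Regional Court, the Brybourne District Court — 3 in total.

3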